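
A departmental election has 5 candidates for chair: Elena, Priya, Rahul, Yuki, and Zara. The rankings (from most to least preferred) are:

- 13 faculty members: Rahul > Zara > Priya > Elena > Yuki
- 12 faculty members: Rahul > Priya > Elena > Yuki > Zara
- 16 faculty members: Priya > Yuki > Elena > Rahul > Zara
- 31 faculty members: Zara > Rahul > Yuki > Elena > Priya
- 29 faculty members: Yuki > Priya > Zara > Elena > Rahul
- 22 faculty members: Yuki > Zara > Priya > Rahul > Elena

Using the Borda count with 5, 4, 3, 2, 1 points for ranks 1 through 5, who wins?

Elena: 13·2 + 12·3 + 16·3 + 31·2 + 29·2 + 22·1 = 252
Priya: 13·3 + 12·4 + 16·5 + 31·1 + 29·4 + 22·3 = 380
Rahul: 13·5 + 12·5 + 16·2 + 31·4 + 29·1 + 22·2 = 354
Yuki: 13·1 + 12·2 + 16·4 + 31·3 + 29·5 + 22·5 = 449
Zara: 13·4 + 12·1 + 16·1 + 31·5 + 29·3 + 22·4 = 410
Yuki has the highest Borda score (449).

Yuki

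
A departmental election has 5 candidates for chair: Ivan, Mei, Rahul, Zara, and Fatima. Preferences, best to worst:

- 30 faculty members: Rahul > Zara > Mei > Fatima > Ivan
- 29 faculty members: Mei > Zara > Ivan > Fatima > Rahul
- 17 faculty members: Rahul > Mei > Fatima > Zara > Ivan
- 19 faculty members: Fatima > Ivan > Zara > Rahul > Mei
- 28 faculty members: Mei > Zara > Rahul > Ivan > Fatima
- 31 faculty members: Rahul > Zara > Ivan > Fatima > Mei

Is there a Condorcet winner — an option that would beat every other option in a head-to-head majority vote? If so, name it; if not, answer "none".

Rahul vs Ivan: 106–48 for Rahul.
Rahul vs Mei: 97–57 for Rahul.
Rahul vs Zara: 78–76 for Rahul.
Rahul vs Fatima: 106–48 for Rahul.
Rahul beats every other option head-to-head.

Rahul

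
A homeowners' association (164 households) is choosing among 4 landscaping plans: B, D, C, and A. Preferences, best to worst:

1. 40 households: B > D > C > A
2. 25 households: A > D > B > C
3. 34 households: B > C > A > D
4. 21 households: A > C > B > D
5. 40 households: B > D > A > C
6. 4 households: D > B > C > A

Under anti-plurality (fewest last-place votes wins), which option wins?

Last-place votes: B 0, D 55, C 65, A 44.
B is ranked last by the fewest voters, so B wins.

B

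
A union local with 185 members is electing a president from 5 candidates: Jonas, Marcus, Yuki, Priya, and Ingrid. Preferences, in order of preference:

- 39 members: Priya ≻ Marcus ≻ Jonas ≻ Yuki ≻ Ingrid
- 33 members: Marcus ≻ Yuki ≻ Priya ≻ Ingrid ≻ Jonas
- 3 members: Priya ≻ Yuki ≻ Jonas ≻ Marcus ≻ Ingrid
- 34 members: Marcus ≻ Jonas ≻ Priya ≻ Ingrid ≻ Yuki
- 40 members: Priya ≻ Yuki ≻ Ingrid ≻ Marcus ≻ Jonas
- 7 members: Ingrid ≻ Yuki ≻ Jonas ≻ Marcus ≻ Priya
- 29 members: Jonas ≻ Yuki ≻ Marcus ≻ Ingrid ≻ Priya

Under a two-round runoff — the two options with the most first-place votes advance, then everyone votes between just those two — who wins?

Round 1 first-place votes: Jonas 29, Marcus 67, Yuki 0, Priya 82, Ingrid 7.
Priya and Marcus advance.
Runoff: Priya is preferred to Marcus by 82 voters; Marcus by 103.
Marcus wins the runoff.

Marcus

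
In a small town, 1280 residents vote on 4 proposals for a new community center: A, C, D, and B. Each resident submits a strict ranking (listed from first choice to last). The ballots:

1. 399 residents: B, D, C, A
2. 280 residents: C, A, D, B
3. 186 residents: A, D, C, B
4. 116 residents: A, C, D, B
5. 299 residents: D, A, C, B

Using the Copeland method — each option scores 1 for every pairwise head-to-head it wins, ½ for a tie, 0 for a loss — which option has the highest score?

D

A: beats B; loses to C and D → score 1.
C: beats A and B; loses to D → score 2.
D: beats A, C, and B → score 3.
B: loses to A, C, and D → score 0.
D has the best pairwise record.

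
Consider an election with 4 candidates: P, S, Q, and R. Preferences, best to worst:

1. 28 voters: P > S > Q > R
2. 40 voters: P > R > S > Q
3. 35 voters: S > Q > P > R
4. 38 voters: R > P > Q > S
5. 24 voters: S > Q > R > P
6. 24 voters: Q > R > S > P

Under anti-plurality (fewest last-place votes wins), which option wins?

S

Last-place votes: P 48, S 38, Q 40, R 63.
S is ranked last by the fewest voters, so S wins.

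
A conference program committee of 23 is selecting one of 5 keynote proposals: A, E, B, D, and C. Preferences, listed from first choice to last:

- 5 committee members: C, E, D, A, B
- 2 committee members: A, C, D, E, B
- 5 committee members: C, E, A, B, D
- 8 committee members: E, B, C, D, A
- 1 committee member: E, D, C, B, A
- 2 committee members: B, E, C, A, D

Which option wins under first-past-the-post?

C

First-place votes: A 2, E 9, B 2, D 0, C 10.
C has the most first-place votes.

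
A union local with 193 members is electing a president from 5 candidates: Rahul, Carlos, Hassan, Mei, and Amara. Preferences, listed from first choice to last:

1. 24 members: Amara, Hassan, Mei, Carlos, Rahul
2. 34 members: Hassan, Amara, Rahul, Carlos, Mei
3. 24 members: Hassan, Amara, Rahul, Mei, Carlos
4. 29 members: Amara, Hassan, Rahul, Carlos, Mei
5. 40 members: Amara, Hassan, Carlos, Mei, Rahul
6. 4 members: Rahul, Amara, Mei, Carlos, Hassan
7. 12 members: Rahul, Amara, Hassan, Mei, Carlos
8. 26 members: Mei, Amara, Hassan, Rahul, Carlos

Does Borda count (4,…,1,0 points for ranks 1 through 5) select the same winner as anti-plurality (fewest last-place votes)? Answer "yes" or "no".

Borda — scores: Rahul 264, Carlos 171, Hassan 587, Mei 236, Amara 672. Winner: Amara.
Anti-plurality — last-place votes: Rahul 64, Carlos 62, Hassan 4, Mei 63, Amara 0. Winner: Amara.
The two methods agree.

yes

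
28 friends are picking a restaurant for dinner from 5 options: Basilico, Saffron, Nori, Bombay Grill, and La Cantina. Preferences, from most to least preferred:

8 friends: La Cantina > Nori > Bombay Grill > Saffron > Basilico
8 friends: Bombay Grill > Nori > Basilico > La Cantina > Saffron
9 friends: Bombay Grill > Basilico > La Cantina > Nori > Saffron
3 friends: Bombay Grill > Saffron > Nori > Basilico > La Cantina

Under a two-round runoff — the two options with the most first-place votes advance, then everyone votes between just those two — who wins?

Bombay Grill

Round 1 first-place votes: Basilico 0, Saffron 0, Nori 0, Bombay Grill 20, La Cantina 8.
Bombay Grill and La Cantina advance.
Runoff: Bombay Grill is preferred to La Cantina by 20 voters; La Cantina by 8.
Bombay Grill wins the runoff.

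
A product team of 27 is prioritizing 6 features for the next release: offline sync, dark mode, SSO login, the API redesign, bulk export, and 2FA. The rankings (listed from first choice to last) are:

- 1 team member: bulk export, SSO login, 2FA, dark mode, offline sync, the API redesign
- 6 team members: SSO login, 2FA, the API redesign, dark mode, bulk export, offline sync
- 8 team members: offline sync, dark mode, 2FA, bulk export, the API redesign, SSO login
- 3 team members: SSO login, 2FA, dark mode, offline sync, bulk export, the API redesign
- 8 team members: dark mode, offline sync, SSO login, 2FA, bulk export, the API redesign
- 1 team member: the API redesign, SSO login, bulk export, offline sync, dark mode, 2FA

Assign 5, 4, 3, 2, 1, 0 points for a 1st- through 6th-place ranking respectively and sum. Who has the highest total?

offline sync: 1·1 + 6·0 + 8·5 + 3·2 + 8·4 + 1·2 = 81
dark mode: 1·2 + 6·2 + 8·4 + 3·3 + 8·5 + 1·1 = 96
SSO login: 1·4 + 6·5 + 8·0 + 3·5 + 8·3 + 1·4 = 77
the API redesign: 1·0 + 6·3 + 8·1 + 3·0 + 8·0 + 1·5 = 31
bulk export: 1·5 + 6·1 + 8·2 + 3·1 + 8·1 + 1·3 = 41
2FA: 1·3 + 6·4 + 8·3 + 3·4 + 8·2 + 1·0 = 79
dark mode has the highest Borda score (96).

dark mode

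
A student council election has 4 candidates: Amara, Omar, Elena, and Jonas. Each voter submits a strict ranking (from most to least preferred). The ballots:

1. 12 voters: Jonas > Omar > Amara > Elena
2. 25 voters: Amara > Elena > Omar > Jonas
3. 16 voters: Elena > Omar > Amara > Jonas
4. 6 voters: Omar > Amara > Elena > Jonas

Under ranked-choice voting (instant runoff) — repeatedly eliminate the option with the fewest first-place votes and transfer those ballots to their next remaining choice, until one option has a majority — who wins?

Amara

Round 1: Amara 25, Omar 6, Elena 16, Jonas 12. Eliminate Omar.
Round 2: Amara 31, Elena 16, Jonas 12. Amara has a majority.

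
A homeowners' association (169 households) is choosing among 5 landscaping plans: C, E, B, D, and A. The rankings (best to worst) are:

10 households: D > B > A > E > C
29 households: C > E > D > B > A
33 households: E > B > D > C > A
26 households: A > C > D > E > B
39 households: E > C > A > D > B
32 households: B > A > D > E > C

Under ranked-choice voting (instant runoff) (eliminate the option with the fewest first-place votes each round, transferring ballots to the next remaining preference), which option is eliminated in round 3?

Round 1: C 29, E 72, B 32, D 10, A 26. Eliminate D.
Round 2: C 29, E 72, B 42, A 26. Eliminate A.
Round 3: C 55, E 72, B 42. Eliminate B.

B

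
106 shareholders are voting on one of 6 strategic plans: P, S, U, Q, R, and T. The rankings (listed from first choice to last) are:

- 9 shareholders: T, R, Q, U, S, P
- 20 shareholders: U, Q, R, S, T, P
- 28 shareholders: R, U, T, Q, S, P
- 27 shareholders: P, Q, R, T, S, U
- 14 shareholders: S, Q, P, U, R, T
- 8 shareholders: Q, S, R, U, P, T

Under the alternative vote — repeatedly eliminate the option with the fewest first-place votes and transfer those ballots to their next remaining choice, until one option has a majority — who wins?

R

Round 1: P 27, S 14, U 20, Q 8, R 28, T 9. Eliminate Q.
Round 2: P 27, S 22, U 20, R 28, T 9. Eliminate T.
Round 3: P 27, S 22, U 20, R 37. Eliminate U.
Round 4: P 27, S 22, R 57. R has a majority.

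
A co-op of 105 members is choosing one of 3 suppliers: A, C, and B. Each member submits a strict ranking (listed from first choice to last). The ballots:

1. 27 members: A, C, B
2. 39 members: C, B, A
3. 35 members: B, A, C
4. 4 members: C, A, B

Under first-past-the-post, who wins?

First-place votes: A 27, C 43, B 35.
C has the most first-place votes.

C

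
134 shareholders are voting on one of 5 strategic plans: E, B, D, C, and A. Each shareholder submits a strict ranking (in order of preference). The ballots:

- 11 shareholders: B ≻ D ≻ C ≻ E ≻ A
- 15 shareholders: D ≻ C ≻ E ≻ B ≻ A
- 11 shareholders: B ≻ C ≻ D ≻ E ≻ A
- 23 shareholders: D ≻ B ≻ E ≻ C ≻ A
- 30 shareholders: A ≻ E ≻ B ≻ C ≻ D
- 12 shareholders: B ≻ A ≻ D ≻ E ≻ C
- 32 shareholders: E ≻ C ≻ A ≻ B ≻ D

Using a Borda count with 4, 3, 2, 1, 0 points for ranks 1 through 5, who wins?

E: 11·1 + 15·2 + 11·1 + 23·2 + 30·3 + 12·1 + 32·4 = 328
B: 11·4 + 15·1 + 11·4 + 23·3 + 30·2 + 12·4 + 32·1 = 312
D: 11·3 + 15·4 + 11·2 + 23·4 + 30·0 + 12·2 + 32·0 = 231
C: 11·2 + 15·3 + 11·3 + 23·1 + 30·1 + 12·0 + 32·3 = 249
A: 11·0 + 15·0 + 11·0 + 23·0 + 30·4 + 12·3 + 32·2 = 220
E has the highest Borda score (328).

E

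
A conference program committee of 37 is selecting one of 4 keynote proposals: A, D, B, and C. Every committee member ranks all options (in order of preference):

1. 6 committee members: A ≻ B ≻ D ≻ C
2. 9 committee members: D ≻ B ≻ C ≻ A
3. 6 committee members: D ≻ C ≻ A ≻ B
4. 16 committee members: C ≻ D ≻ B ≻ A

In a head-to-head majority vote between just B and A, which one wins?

B

Voters preferring B to A: 25; preferring A to B: 12.
B wins the head-to-head.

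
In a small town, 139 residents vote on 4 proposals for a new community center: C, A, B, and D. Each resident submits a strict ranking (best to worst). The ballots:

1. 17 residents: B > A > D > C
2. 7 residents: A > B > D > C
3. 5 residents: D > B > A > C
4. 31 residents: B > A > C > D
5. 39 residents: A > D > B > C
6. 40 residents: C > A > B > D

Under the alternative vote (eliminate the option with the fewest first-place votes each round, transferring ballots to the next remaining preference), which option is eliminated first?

Round 1: C 40, A 46, B 48, D 5. Eliminate D.

D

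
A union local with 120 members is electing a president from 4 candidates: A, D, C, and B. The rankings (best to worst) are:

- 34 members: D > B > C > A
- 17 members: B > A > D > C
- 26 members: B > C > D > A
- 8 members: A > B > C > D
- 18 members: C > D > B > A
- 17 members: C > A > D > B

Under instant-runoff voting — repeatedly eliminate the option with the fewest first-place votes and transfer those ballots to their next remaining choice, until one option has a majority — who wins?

B

Round 1: A 8, D 34, C 35, B 43. Eliminate A.
Round 2: D 34, C 35, B 51. Eliminate D.
Round 3: C 35, B 85. B has a majority.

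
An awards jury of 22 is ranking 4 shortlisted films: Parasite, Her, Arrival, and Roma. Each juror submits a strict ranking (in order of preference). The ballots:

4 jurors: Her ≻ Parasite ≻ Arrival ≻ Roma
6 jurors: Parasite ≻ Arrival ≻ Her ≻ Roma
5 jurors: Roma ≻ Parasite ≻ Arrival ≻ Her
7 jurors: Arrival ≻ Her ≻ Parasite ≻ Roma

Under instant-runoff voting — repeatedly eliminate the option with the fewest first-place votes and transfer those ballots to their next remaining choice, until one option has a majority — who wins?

Round 1: Parasite 6, Her 4, Arrival 7, Roma 5. Eliminate Her.
Round 2: Parasite 10, Arrival 7, Roma 5. Eliminate Roma.
Round 3: Parasite 15, Arrival 7. Parasite has a majority.

Parasite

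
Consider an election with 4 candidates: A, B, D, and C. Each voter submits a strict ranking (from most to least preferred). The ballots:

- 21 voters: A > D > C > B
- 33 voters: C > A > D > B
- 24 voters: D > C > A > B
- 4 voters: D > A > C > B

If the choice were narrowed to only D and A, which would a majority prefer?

Voters preferring D to A: 28; preferring A to D: 54.
A wins the head-to-head.

A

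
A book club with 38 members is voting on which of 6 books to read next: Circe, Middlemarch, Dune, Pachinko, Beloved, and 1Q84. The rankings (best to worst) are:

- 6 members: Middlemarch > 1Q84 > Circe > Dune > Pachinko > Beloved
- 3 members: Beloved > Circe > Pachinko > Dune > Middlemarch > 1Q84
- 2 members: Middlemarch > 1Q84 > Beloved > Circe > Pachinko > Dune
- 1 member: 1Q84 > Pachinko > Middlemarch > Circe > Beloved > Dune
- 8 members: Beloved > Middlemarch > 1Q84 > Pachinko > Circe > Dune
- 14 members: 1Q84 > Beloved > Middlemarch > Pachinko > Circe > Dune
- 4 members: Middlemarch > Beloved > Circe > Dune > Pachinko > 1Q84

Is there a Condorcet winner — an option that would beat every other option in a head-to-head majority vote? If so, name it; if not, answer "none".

none

Checking pairwise contests:
Middlemarch beats Circe 35–3.
Beloved beats Middlemarch 25–13.
Circe beats Dune 38–0.
Middlemarch beats Pachinko 34–4.
1Q84 beats Beloved 23–15.
Middlemarch beats 1Q84 23–15.
Every option loses at least one head-to-head, so there is no Condorcet winner.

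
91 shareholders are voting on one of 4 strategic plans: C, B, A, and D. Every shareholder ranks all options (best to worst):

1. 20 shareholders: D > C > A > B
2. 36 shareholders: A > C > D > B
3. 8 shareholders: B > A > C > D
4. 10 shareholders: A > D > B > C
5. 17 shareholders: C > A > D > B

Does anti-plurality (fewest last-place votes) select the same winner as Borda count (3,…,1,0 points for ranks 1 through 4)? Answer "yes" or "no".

yes

Anti-plurality — last-place votes: C 10, B 73, A 0, D 8. Winner: A.
Borda — scores: C 171, B 34, A 208, D 133. Winner: A.
The two methods agree.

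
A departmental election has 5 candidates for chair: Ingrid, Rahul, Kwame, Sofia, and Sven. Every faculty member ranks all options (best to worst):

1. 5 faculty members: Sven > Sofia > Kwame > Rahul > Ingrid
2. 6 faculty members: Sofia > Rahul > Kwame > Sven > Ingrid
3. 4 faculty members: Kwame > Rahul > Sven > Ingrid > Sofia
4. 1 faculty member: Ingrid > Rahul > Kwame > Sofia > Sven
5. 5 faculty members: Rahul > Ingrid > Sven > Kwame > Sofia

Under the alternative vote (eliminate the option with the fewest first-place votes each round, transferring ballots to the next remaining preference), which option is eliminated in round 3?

Sven

Round 1: Ingrid 1, Rahul 5, Kwame 4, Sofia 6, Sven 5. Eliminate Ingrid.
Round 2: Rahul 6, Kwame 4, Sofia 6, Sven 5. Eliminate Kwame.
Round 3: Rahul 10, Sofia 6, Sven 5. Eliminate Sven.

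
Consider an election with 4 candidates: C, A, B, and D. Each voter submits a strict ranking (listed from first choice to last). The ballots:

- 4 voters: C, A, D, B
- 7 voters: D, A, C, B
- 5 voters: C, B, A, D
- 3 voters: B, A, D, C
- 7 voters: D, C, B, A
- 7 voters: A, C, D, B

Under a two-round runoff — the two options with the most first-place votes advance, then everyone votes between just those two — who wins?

Round 1 first-place votes: C 9, A 7, B 3, D 14.
D and C advance.
Runoff: D is preferred to C by 17 voters; C by 16.
D wins the runoff.

D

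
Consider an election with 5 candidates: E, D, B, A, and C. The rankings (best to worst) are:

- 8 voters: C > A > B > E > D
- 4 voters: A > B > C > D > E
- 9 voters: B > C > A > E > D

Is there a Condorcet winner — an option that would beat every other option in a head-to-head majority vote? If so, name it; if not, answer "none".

none

Checking pairwise contests:
B beats E 21–0.
E beats D 17–4.
A beats B 12–9.
C beats A 17–4.
B beats C 13–8.
Every option loses at least one head-to-head, so there is no Condorcet winner.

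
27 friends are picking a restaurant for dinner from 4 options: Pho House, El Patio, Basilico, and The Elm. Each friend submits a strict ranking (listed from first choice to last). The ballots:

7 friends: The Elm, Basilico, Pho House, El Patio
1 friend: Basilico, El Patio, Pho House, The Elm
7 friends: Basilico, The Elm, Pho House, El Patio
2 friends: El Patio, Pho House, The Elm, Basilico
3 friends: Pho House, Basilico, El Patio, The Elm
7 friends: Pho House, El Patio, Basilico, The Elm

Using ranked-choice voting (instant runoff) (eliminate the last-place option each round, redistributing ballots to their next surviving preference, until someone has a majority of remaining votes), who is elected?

Round 1: Pho House 10, El Patio 2, Basilico 8, The Elm 7. Eliminate El Patio.
Round 2: Pho House 12, Basilico 8, The Elm 7. Eliminate The Elm.
Round 3: Pho House 12, Basilico 15. Basilico has a majority.

Basilico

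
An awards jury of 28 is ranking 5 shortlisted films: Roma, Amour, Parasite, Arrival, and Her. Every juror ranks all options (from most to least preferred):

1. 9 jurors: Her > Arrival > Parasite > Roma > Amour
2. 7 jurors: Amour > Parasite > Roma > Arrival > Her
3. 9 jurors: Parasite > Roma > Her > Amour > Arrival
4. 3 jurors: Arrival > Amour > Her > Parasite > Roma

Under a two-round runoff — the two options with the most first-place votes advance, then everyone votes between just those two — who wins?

Round 1 first-place votes: Roma 0, Amour 7, Parasite 9, Arrival 3, Her 9.
Parasite and Her advance.
Runoff: Parasite is preferred to Her by 16 voters; Her by 12.
Parasite wins the runoff.

Parasite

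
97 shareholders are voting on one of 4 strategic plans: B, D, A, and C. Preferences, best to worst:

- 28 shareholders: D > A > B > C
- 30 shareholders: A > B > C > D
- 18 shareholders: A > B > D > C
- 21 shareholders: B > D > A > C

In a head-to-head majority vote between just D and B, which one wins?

Voters preferring D to B: 28; preferring B to D: 69.
B wins the head-to-head.

B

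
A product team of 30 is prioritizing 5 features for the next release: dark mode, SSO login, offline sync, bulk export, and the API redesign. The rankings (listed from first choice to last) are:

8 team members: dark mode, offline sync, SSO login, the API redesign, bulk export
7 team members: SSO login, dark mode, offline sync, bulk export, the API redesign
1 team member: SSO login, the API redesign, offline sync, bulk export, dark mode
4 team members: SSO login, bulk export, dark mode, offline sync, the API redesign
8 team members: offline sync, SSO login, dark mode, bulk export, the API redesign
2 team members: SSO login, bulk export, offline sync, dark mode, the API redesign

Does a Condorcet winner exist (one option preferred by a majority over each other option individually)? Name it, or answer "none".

none

Checking pairwise contests:
SSO login beats dark mode 22–8.
offline sync beats SSO login 16–14.
dark mode beats offline sync 19–11.
dark mode beats bulk export 23–7.
dark mode beats the API redesign 29–1.
Every option loses at least one head-to-head, so there is no Condorcet winner.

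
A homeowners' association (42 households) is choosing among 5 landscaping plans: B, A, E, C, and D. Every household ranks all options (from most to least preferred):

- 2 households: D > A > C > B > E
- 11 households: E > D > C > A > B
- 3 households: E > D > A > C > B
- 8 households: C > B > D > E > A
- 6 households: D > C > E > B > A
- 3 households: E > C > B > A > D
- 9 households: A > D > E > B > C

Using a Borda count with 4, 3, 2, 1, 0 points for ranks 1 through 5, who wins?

D

B: 2·1 + 11·0 + 3·0 + 8·3 + 6·1 + 3·2 + 9·1 = 47
A: 2·3 + 11·1 + 3·2 + 8·0 + 6·0 + 3·1 + 9·4 = 62
E: 2·0 + 11·4 + 3·4 + 8·1 + 6·2 + 3·4 + 9·2 = 106
C: 2·2 + 11·2 + 3·1 + 8·4 + 6·3 + 3·3 + 9·0 = 88
D: 2·4 + 11·3 + 3·3 + 8·2 + 6·4 + 3·0 + 9·3 = 117
D has the highest Borda score (117).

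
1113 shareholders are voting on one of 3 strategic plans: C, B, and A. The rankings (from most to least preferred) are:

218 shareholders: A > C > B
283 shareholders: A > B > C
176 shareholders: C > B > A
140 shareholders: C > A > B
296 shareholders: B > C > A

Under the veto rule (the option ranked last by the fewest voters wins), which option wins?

C

Last-place votes: C 283, B 358, A 472.
C is ranked last by the fewest voters, so C wins.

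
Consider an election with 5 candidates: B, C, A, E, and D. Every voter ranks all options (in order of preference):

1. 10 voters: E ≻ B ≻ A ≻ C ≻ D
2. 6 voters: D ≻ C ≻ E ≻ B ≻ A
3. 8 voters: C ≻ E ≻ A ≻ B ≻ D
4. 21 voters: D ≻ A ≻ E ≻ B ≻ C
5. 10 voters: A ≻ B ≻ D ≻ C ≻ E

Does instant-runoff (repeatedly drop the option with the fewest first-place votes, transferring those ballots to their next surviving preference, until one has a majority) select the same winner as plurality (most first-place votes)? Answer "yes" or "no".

Instant-runoff — R1 B 0, C 8, A 10, E 10, D 27 (B out); R2 C 8, A 10, E 10, D 27 (C out); R3 A 10, E 18, D 27 (A out); R4 E 18, D 37 (D winner). Winner: D.
Plurality — first-place votes: B 0, C 8, A 10, E 10, D 27. Winner: D.
The two methods agree.

yes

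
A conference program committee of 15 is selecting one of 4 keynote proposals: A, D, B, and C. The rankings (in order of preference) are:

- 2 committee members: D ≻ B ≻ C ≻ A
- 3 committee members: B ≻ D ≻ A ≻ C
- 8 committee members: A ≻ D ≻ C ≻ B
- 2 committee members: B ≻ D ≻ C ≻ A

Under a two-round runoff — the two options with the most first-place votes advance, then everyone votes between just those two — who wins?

Round 1 first-place votes: A 8, D 2, B 5, C 0.
A and B advance.
Runoff: A is preferred to B by 8 voters; B by 7.
A wins the runoff.

A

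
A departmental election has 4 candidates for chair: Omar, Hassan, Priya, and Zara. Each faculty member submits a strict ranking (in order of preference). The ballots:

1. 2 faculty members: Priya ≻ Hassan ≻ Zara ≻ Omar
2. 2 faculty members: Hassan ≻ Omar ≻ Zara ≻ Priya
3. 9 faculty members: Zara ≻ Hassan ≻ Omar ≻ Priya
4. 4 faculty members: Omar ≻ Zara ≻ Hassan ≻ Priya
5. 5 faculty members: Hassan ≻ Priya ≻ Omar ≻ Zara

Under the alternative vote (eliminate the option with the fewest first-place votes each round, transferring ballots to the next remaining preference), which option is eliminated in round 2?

Round 1: Omar 4, Hassan 7, Priya 2, Zara 9. Eliminate Priya.
Round 2: Omar 4, Hassan 9, Zara 9. Eliminate Omar.

Omar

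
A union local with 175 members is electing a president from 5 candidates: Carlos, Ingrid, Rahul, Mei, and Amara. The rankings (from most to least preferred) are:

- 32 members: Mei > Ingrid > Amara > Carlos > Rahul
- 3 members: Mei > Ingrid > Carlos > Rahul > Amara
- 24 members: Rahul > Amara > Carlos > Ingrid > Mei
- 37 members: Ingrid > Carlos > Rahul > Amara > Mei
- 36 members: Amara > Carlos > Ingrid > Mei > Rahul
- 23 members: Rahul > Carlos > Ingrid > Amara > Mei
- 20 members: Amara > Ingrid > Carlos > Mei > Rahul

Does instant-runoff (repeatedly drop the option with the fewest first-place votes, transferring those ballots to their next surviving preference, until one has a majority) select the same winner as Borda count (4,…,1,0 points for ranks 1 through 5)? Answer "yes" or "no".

Instant-runoff — R1 Carlos 0, Ingrid 37, Rahul 47, Mei 35, Amara 56 (Carlos out); R2 Ingrid 37, Rahul 47, Mei 35, Amara 56 (Mei out); R3 Ingrid 72, Rahul 47, Amara 56 (Rahul out); R4 Ingrid 95, Amara 80 (Ingrid winner). Winner: Ingrid.
Borda — scores: Carlos 414, Ingrid 455, Rahul 265, Mei 196, Amara 420. Winner: Ingrid.
The two methods agree.

yes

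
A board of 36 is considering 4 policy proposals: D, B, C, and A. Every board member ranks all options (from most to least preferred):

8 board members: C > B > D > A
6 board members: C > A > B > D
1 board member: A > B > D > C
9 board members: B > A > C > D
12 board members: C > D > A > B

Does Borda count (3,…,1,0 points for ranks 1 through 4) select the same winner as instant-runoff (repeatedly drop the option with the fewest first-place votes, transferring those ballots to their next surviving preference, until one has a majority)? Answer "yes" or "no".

yes

Borda — scores: D 33, B 51, C 87, A 45. Winner: C.
Instant-runoff — R1 D 0, B 9, C 26, A 1 (C winner). Winner: C.
The two methods agree.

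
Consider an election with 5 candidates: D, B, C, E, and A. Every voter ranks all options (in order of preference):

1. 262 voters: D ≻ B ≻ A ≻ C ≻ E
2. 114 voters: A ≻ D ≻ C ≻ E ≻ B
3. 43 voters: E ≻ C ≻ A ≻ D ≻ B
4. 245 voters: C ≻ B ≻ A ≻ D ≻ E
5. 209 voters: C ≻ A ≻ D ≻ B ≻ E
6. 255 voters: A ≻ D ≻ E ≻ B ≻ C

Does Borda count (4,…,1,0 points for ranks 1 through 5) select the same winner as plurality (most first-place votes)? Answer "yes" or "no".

no

Borda — scores: D 2861, B 1985, C 2435, E 796, A 3203. Winner: A.
Plurality — first-place votes: D 262, B 0, C 454, E 43, A 369. Winner: C.
The two methods disagree.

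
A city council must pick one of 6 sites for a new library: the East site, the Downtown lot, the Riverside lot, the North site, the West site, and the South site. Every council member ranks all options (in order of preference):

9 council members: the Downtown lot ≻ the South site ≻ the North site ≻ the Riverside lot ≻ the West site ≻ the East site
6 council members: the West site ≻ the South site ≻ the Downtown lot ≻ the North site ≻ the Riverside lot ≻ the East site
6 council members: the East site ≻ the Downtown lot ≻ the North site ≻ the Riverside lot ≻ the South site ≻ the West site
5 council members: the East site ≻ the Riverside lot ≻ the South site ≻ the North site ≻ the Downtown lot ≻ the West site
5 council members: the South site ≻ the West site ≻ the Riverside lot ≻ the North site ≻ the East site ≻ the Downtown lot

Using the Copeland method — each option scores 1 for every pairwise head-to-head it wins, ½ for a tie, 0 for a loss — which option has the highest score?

the East site: beats the Downtown lot; loses to the Riverside lot, the North site, the West site, and the South site → score 1.
the Downtown lot: beats the Riverside lot, the North site, and the West site; loses to the East site and the South site → score 3.
the Riverside lot: beats the East site and the West site; loses to the Downtown lot, the North site, and the South site → score 2.
the North site: beats the East site, the Riverside lot, and the West site; loses to the Downtown lot and the South site → score 3.
the West site: beats the East site; loses to the Downtown lot, the Riverside lot, the North site, and the South site → score 1.
the South site: beats the East site, the Downtown lot, the Riverside lot, the North site, and the West site → score 5.
the South site has the best pairwise record.

the South site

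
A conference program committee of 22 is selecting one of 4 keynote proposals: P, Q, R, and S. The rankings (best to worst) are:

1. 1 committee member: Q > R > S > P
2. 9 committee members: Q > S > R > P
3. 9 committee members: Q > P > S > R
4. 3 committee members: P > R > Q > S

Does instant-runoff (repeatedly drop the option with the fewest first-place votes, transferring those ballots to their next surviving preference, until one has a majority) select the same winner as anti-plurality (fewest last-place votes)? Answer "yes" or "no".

yes

Instant-runoff — R1 P 3, Q 19, R 0, S 0 (Q winner). Winner: Q.
Anti-plurality — last-place votes: P 10, Q 0, R 9, S 3. Winner: Q.
The two methods agree.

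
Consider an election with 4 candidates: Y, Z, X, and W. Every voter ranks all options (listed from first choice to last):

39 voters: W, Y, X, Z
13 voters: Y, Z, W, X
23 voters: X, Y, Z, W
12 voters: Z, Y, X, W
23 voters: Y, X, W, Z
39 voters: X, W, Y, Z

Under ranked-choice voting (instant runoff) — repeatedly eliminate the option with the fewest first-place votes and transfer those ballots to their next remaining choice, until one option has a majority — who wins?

Y

Round 1: Y 36, Z 12, X 62, W 39. Eliminate Z.
Round 2: Y 48, X 62, W 39. Eliminate W.
Round 3: Y 87, X 62. Y has a majority.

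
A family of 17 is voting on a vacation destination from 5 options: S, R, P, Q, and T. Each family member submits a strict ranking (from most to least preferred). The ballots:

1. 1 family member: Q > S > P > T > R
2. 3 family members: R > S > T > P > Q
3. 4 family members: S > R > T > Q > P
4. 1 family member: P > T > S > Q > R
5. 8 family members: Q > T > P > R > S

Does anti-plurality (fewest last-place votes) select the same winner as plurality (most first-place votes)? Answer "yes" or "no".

Anti-plurality — last-place votes: S 8, R 2, P 4, Q 3, T 0. Winner: T.
Plurality — first-place votes: S 4, R 3, P 1, Q 9, T 0. Winner: Q.
The two methods disagree.

no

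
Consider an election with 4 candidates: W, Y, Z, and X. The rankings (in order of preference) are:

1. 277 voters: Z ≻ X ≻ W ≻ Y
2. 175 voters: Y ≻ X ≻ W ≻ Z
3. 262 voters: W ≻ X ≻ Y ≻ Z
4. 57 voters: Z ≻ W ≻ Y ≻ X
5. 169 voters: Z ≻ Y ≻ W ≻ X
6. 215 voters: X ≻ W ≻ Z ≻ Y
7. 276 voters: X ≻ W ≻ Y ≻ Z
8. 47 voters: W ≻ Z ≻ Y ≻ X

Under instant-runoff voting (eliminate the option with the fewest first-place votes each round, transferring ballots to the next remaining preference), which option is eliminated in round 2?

Round 1: W 309, Y 175, Z 503, X 491. Eliminate Y.
Round 2: W 309, Z 503, X 666. Eliminate W.

W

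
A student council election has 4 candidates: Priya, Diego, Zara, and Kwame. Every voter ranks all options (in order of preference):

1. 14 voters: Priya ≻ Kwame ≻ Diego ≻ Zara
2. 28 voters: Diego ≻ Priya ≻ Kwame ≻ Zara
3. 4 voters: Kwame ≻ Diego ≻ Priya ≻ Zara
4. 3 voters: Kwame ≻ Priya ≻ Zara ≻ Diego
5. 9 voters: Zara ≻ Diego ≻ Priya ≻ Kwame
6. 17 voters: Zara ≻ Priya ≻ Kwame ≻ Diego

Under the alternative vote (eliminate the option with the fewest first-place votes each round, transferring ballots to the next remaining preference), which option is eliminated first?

Kwame

Round 1: Priya 14, Diego 28, Zara 26, Kwame 7. Eliminate Kwame.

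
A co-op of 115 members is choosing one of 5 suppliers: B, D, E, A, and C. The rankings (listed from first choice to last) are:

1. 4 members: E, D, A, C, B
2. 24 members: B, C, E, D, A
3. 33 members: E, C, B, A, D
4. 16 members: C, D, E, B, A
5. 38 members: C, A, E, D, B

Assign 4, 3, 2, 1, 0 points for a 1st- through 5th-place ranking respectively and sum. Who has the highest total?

B: 4·0 + 24·4 + 33·2 + 16·1 + 38·0 = 178
D: 4·3 + 24·1 + 33·0 + 16·3 + 38·1 = 122
E: 4·4 + 24·2 + 33·4 + 16·2 + 38·2 = 304
A: 4·2 + 24·0 + 33·1 + 16·0 + 38·3 = 155
C: 4·1 + 24·3 + 33·3 + 16·4 + 38·4 = 391
C has the highest Borda score (391).

C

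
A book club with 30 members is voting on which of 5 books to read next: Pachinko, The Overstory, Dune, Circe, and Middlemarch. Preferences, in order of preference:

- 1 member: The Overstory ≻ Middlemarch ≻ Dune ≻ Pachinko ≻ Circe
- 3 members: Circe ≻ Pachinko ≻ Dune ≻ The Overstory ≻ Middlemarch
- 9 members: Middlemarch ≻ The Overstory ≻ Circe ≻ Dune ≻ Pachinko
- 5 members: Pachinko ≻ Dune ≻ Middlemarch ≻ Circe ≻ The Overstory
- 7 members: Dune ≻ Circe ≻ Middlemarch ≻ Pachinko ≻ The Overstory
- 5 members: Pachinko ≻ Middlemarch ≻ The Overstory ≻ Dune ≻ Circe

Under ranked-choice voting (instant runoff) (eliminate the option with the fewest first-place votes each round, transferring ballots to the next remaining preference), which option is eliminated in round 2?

Circe

Round 1: Pachinko 10, The Overstory 1, Dune 7, Circe 3, Middlemarch 9. Eliminate The Overstory.
Round 2: Pachinko 10, Dune 7, Circe 3, Middlemarch 10. Eliminate Circe.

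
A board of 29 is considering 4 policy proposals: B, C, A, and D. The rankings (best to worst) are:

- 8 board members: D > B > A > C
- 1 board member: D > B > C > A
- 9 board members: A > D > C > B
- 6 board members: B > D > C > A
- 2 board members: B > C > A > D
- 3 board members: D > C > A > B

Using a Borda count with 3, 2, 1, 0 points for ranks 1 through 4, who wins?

B: 8·2 + 1·2 + 9·0 + 6·3 + 2·3 + 3·0 = 42
C: 8·0 + 1·1 + 9·1 + 6·1 + 2·2 + 3·2 = 26
A: 8·1 + 1·0 + 9·3 + 6·0 + 2·1 + 3·1 = 40
D: 8·3 + 1·3 + 9·2 + 6·2 + 2·0 + 3·3 = 66
D has the highest Borda score (66).

D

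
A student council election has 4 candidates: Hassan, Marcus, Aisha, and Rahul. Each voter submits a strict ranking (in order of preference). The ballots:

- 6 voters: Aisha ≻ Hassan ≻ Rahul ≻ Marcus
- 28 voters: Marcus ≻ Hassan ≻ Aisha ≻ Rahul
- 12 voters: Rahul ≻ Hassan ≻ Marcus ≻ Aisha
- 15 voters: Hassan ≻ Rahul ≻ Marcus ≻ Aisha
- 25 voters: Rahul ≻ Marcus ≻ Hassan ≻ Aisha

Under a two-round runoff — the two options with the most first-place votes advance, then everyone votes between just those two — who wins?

Rahul

Round 1 first-place votes: Hassan 15, Marcus 28, Aisha 6, Rahul 37.
Rahul and Marcus advance.
Runoff: Rahul is preferred to Marcus by 58 voters; Marcus by 28.
Rahul wins the runoff.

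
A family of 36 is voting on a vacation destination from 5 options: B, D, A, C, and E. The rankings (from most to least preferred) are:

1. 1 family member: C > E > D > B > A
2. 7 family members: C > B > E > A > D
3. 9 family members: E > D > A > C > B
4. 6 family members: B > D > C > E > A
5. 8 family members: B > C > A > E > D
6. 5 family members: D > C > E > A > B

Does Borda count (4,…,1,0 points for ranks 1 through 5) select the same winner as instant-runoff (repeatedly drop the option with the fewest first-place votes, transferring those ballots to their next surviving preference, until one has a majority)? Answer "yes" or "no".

yes

Borda — scores: B 78, D 67, A 46, C 92, E 77. Winner: C.
Instant-runoff — R1 B 14, D 5, A 0, C 8, E 9 (A out); R2 B 14, D 5, C 8, E 9 (D out); R3 B 14, C 13, E 9 (E out); R4 B 14, C 22 (C winner). Winner: C.
The two methods agree.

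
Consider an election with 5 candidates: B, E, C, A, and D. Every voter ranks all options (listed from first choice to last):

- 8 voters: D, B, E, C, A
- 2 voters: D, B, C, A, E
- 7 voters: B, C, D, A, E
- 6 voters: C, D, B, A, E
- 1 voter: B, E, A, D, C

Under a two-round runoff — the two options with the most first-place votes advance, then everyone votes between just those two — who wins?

D

Round 1 first-place votes: B 8, E 0, C 6, A 0, D 10.
D and B advance.
Runoff: D is preferred to B by 16 voters; B by 8.
D wins the runoff.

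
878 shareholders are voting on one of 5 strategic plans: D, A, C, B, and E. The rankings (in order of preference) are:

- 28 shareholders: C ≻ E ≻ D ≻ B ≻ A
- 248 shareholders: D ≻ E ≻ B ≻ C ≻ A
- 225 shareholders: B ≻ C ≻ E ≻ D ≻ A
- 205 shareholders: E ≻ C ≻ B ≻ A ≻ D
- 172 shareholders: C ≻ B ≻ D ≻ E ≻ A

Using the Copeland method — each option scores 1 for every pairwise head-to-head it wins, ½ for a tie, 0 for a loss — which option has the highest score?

E

D: beats A; loses to C, B, and E → score 1.
A: loses to D, C, B, and E → score 0.
C: beats D and A; loses to B and E → score 2.
B: beats D, A, and C; loses to E → score 3.
E: beats D, A, C, and B → score 4.
E has the best pairwise record.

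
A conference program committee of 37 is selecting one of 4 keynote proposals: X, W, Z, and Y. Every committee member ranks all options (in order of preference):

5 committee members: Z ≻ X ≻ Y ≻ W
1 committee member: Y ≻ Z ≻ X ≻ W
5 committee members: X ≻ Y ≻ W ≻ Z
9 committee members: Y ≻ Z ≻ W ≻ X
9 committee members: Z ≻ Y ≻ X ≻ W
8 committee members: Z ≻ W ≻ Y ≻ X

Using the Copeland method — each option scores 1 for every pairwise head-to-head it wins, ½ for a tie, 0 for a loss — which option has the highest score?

Z

X: beats W; loses to Z and Y → score 1.
W: loses to X, Z, and Y → score 0.
Z: beats X, W, and Y → score 3.
Y: beats X and W; loses to Z → score 2.
Z has the best pairwise record.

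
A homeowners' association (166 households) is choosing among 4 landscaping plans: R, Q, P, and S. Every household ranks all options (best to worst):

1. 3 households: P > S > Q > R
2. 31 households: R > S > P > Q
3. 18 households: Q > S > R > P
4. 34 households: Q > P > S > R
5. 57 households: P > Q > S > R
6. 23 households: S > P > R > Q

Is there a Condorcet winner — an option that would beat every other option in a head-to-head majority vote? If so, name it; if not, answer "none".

P vs R: 117–49 for P.
P vs Q: 114–52 for P.
P vs S: 94–72 for P.
P beats every other option head-to-head.

P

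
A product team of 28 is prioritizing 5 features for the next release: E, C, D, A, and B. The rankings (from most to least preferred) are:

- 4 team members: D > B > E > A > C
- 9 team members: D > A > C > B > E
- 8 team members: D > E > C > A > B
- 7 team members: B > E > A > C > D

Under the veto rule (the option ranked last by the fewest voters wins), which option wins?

A

Last-place votes: E 9, C 4, D 7, A 0, B 8.
A is ranked last by the fewest voters, so A wins.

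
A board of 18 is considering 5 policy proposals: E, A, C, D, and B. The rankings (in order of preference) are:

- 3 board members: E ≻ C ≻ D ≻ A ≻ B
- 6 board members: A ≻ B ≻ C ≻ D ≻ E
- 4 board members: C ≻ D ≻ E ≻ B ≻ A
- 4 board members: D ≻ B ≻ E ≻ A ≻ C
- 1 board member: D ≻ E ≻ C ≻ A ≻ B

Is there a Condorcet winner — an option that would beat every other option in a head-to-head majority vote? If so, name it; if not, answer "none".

Checking pairwise contests:
C beats E 10–8.
E beats A 12–6.
A beats C 10–8.
C beats D 13–5.
A beats B 10–8.
Every option loses at least one head-to-head, so there is no Condorcet winner.

none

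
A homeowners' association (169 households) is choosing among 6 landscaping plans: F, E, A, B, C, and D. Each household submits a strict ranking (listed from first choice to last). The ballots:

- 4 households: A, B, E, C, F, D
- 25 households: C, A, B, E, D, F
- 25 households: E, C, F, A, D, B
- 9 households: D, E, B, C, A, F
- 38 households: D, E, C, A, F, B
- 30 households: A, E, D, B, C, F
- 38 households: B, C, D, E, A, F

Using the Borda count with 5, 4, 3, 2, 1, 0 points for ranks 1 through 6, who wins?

E

F: 4·1 + 25·0 + 25·3 + 9·0 + 38·1 + 30·0 + 38·0 = 117
E: 4·3 + 25·2 + 25·5 + 9·4 + 38·4 + 30·4 + 38·2 = 571
A: 4·5 + 25·4 + 25·2 + 9·1 + 38·2 + 30·5 + 38·1 = 443
B: 4·4 + 25·3 + 25·0 + 9·3 + 38·0 + 30·2 + 38·5 = 368
C: 4·2 + 25·5 + 25·4 + 9·2 + 38·3 + 30·1 + 38·4 = 547
D: 4·0 + 25·1 + 25·1 + 9·5 + 38·5 + 30·3 + 38·3 = 489
E has the highest Borda score (571).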